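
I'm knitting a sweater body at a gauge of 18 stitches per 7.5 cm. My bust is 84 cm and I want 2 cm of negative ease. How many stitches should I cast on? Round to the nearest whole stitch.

Finished = 84 − 2 = 82 cm.
18 / 7.5 = 2.4 sts per cm.
82.00 × 2.4 = 196.80 sts.
→ 197 sts.

CO 197 sts.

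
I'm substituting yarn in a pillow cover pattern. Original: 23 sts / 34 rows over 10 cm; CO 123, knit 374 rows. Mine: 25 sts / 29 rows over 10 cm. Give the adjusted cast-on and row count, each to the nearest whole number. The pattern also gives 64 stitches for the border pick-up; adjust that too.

Stitches: 123 × 25/23 = 133.70 → 134.
Rows: 374 × 29/34 = 319.00 → 319.
border pick-up: 64 × 25/23 = 69.57 → 70.

Cast on 134 stitches; work 319 rows; border pick-up 70 stitches.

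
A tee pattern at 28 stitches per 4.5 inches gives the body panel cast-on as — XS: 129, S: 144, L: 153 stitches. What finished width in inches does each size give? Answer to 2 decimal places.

28/4.5 = 6.222 sts per in.
XS: 129 / 6.222 = 20.732 → 20.73 in.
S: 144 / 6.222 = 23.143 → 23.14 in.
L: 153 / 6.222 = 24.589 → 24.59 in.

XS 20.73 inches; S 23.14 inches; L 24.59 inches.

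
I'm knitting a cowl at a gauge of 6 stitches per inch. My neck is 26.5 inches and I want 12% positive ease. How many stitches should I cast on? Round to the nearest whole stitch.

Finished = 26.5 × 1.12 = 29.68 in.
6 / 1 = 6 sts per inch.
29.68 × 6 = 178.08 sts.
→ 178 sts.

Cast on 178 stitches.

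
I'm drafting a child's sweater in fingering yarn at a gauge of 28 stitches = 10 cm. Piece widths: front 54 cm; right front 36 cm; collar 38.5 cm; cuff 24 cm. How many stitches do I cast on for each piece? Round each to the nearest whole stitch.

Rate = 28/10 = 2.8 sts per cm.
front: 54 × 2.8 = 151.20 → 151.
right front: 36 × 2.8 = 100.80 → 101.
collar: 38.5 × 2.8 = 107.80 → 108.
cuff: 24 × 2.8 = 67.20 → 67.

front 151; right front 101; collar 108; cuff 67.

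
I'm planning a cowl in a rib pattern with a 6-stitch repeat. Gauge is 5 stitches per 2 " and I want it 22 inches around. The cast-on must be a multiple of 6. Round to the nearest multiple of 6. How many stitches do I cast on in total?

CO 54 sts.

5 / 2 = 2.5 sts per inch.
22 × 2.5 = 55.00 sts.
Nearest multiple of 6: 54.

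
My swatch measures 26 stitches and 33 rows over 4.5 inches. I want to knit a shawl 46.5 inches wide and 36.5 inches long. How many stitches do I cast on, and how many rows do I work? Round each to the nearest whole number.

Cast on 269 stitches and work 268 rows.

Stitch gauge = 26/4.5 = 5.778 sts/in; 46.5 × 5.778 = 268.67 → 269 sts.
Row gauge = 33/4.5 = 7.333 rows/in; 36.5 × 7.333 = 267.67 → 268 rows.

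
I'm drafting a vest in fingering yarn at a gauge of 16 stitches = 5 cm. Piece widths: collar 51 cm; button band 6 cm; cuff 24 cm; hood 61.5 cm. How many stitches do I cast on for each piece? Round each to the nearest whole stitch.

Rate = 16/5 = 3.2 sts per cm.
collar: 51 × 3.2 = 163.20 → 163.
button band: 6 × 3.2 = 19.20 → 19.
cuff: 24 × 3.2 = 76.80 → 77.
hood: 61.5 × 3.2 = 196.80 → 197.

collar 163; button band 19; cuff 77; hood 197.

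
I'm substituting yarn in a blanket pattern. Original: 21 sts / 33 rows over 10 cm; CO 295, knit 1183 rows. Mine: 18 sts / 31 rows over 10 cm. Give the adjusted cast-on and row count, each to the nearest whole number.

Cast on 253 stitches; work 1111 rows.

Stitches: 295 × 18/21 = 252.86 → 253.
Rows: 1183 × 31/33 = 1111.30 → 1111.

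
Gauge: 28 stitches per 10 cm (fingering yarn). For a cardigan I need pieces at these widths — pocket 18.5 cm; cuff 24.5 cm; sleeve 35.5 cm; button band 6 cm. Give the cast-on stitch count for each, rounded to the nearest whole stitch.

Rate = 28/10 = 2.8 sts per cm.
pocket: 18.5 × 2.8 = 51.80 → 52.
cuff: 24.5 × 2.8 = 68.60 → 69.
sleeve: 35.5 × 2.8 = 99.40 → 99.
button band: 6 × 2.8 = 16.80 → 17.

pocket 52; cuff 69; sleeve 99; button band 17.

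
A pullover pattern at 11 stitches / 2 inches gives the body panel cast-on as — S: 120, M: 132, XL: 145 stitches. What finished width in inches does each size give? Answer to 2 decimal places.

11/2 = 5.5 sts per in.
S: 120 / 5.5 = 21.818 → 21.82 in.
M: 132 / 5.5 = 24.000 → 24.00 in.
XL: 145 / 5.5 = 26.364 → 26.36 in.

S 21.82 inches; M 24.00 inches; XL 26.36 inches.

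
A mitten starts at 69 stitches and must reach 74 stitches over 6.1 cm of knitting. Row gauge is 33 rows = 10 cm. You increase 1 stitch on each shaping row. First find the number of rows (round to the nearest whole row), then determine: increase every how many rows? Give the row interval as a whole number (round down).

Rows = 6.1 × 3.3 = 20.1 → 20 rows.
Stitches to add: 5 → 5 shaping rows (at 1 st each).
20 / 5 = 4.00 → every 4 rows.

Increase every 4th row.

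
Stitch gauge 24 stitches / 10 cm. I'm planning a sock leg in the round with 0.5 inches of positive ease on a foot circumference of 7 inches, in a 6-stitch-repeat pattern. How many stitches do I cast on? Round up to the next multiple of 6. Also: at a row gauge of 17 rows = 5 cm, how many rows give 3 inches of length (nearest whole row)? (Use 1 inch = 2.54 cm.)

Finished = 7 + 0.5 = 7.5 inches.
7.5 inches × 2.54 = 19.05 cm.
24/10 = 2.4 sts per cm; 19.05 × 2.4 = 45.72 sts.
Next multiple of 6 → 48.
3 inches = 7.62 cm; × 3.4 = 25.91 → 26 rows.

Cast on 48 stitches; work 26 rows.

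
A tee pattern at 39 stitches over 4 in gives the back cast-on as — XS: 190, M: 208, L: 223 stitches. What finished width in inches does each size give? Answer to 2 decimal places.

39/4 = 9.75 sts per in.
XS: 190 / 9.75 = 19.487 → 19.49 in.
M: 208 / 9.75 = 21.333 → 21.33 in.
L: 223 / 9.75 = 22.872 → 22.87 in.

XS 19.49 inches; M 21.33 inches; L 22.87 inches.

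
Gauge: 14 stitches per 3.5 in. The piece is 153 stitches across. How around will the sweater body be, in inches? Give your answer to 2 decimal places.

14 stitches / 3.5 inch = 4 stitches per inch.
153 / 4 = 38.250 inches.

38.25 inches.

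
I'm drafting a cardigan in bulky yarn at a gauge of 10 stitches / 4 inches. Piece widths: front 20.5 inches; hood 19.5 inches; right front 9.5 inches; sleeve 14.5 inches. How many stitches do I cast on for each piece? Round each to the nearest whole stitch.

front 51; hood 49; right front 24; sleeve 36.

Rate = 10/4 = 2.5 sts per in.
front: 20.5 × 2.5 = 51.25 → 51.
hood: 19.5 × 2.5 = 48.75 → 49.
right front: 9.5 × 2.5 = 23.75 → 24.
sleeve: 14.5 × 2.5 = 36.25 → 36.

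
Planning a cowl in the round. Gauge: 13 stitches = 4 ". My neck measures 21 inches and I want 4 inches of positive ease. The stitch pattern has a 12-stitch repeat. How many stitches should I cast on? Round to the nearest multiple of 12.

Finished = 21 + 4 = 25 inches.
13 / 4 = 3.25 sts/in.
25 × 3.25 = 81.25 sts.
Nearest multiple of 12: 84.

84 stitches.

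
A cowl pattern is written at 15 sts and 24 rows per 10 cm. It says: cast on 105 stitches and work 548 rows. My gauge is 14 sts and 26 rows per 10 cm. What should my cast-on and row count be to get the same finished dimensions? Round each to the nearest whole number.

Stitches: 105 × 14/15 = 98.00 → 98.
Rows: 548 × 26/24 = 593.67 → 594.

Cast on 98 stitches; work 594 rows.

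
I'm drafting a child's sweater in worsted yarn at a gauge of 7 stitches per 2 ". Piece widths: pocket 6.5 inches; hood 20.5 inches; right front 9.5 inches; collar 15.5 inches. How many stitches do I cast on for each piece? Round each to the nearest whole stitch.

pocket 23; hood 72; right front 33; collar 54.

Rate = 7/2 = 3.5 sts per in.
pocket: 6.5 × 3.5 = 22.75 → 23.
hood: 20.5 × 3.5 = 71.75 → 72.
right front: 9.5 × 3.5 = 33.25 → 33.
collar: 15.5 × 3.5 = 54.25 → 54.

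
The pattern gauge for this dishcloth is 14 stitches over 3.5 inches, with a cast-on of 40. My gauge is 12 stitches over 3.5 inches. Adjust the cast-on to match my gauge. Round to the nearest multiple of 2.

Scale factor = 12 / 14 = 0.857.
40 × 12 / 14 = 34.29 sts.
→ 34 sts.

34 stitches.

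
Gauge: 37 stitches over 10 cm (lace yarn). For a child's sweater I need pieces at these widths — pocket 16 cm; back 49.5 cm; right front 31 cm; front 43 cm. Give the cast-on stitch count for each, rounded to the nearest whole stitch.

Rate = 37/10 = 3.7 sts per cm.
pocket: 16 × 3.7 = 59.20 → 59.
back: 49.5 × 3.7 = 183.15 → 183.
right front: 31 × 3.7 = 114.70 → 115.
front: 43 × 3.7 = 159.10 → 159.

pocket 59; back 183; right front 115; front 159.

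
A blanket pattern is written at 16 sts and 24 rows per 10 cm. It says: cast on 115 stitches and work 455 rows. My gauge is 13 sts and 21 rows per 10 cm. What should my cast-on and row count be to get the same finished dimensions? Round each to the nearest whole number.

Cast on 93 stitches; work 398 rows.

Stitches: 115 × 13/16 = 93.44 → 93.
Rows: 455 × 21/24 = 398.12 → 398.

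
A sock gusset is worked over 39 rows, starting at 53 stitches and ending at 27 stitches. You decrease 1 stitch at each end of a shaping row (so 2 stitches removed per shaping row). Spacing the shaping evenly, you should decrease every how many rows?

Decrease every 3rd row.

Stitches to remove: |27 − 53| = 26.
Shaping rows needed: 26 / 2 = 13.
39 rows / 13 = every 3 rows.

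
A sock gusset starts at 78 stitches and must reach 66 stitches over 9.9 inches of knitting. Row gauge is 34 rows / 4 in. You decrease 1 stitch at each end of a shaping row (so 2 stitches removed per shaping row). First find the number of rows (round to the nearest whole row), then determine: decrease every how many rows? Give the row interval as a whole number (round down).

Rows = 9.9 × 8.5 = 84.2 → 84 rows.
Stitches to remove: 12 → 6 shaping rows (at 2 st each).
84 / 6 = 14.00 → every 14 rows.

Decrease every 14th row.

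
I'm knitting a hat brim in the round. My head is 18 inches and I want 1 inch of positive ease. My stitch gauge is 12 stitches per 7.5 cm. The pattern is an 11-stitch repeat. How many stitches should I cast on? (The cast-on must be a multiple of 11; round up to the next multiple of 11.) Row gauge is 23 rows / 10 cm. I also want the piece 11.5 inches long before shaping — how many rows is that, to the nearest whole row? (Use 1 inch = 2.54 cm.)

Finished = 18 + 1 = 19 inches.
19 inches × 2.54 = 48.26 cm.
12/7.5 = 1.6 sts per cm; 48.26 × 1.6 = 77.22 sts.
Next multiple of 11 → 88.
11.5 inches = 29.21 cm; × 2.3 = 67.18 → 67 rows.

Cast on 88 stitches; work 67 rows.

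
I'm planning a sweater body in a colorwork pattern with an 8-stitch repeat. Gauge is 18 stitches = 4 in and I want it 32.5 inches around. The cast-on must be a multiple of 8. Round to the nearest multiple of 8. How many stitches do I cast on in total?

18 / 4 = 4.5 sts per inch.
32.5 × 4.5 = 146.25 sts.
Nearest multiple of 8: 144.

Cast on 144 stitches.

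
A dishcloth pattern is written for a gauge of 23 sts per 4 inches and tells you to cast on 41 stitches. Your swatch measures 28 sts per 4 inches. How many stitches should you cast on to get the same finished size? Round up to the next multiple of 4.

Cast on 52 stitches.

Scale factor = 28 / 23 = 1.217.
41 × 28 / 23 = 49.91 sts.
→ 52 sts.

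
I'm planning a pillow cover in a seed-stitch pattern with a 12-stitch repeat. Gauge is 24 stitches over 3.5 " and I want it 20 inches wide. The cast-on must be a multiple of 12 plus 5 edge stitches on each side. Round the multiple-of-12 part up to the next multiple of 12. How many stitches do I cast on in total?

24 / 3.5 = 6.857 sts per inch.
20 × 6.857 = 137.14 sts.
Less 10 edge sts → 127.14 for the repeat.
Next multiple of 12: 132.
Add back 10 edge sts → 142.

Cast on 142 stitches.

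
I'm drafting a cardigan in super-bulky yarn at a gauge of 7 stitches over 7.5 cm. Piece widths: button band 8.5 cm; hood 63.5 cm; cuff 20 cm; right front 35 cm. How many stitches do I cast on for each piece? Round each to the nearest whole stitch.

button band 8; hood 59; cuff 19; right front 33.

Rate = 7/7.5 = 0.933 sts per cm.
button band: 8.5 × 0.933 = 7.93 → 8.
hood: 63.5 × 0.933 = 59.27 → 59.
cuff: 20 × 0.933 = 18.67 → 19.
right front: 35 × 0.933 = 32.67 → 33.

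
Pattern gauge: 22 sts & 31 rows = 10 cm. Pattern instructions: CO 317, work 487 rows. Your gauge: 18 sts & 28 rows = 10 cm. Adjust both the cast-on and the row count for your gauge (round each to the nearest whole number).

Cast on 259 stitches; work 440 rows.

Stitches: 317 × 18/22 = 259.36 → 259.
Rows: 487 × 28/31 = 439.87 → 440.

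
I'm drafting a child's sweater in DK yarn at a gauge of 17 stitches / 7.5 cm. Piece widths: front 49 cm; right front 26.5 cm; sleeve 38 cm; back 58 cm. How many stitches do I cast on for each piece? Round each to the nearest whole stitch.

Rate = 17/7.5 = 2.267 sts per cm.
front: 49 × 2.267 = 111.07 → 111.
right front: 26.5 × 2.267 = 60.07 → 60.
sleeve: 38 × 2.267 = 86.13 → 86.
back: 58 × 2.267 = 131.47 → 131.

front 111; right front 60; sleeve 86; back 131.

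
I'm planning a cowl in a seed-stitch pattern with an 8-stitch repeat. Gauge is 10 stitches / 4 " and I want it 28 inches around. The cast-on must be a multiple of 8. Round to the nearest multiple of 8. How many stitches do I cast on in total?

10 / 4 = 2.5 sts per inch.
28 × 2.5 = 70.00 sts.
Nearest multiple of 8: 72.

Cast on 72 stitches.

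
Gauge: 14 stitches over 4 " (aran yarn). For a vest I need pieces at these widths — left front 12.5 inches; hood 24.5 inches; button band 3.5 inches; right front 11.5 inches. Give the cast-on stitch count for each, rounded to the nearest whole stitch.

left front 44; hood 86; button band 12; right front 40.

Rate = 14/4 = 3.5 sts per in.
left front: 12.5 × 3.5 = 43.75 → 44.
hood: 24.5 × 3.5 = 85.75 → 86.
button band: 3.5 × 3.5 = 12.25 → 12.
right front: 11.5 × 3.5 = 40.25 → 40.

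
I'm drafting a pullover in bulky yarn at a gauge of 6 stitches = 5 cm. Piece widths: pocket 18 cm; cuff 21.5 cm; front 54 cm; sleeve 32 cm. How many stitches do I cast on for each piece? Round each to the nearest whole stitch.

pocket 22; cuff 26; front 65; sleeve 38.

Rate = 6/5 = 1.2 sts per cm.
pocket: 18 × 1.2 = 21.60 → 22.
cuff: 21.5 × 1.2 = 25.80 → 26.
front: 54 × 1.2 = 64.80 → 65.
sleeve: 32 × 1.2 = 38.40 → 38.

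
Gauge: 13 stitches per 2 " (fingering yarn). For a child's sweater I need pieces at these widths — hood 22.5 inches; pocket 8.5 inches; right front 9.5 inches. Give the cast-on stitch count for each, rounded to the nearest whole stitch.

hood 146; pocket 55; right front 62.

Rate = 13/2 = 6.5 sts per in.
hood: 22.5 × 6.5 = 146.25 → 146.
pocket: 8.5 × 6.5 = 55.25 → 55.
right front: 9.5 × 6.5 = 61.75 → 62.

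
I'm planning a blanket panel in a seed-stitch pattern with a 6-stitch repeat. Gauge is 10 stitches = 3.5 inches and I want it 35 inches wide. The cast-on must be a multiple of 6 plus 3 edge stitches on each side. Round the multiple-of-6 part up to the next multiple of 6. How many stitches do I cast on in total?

Cast on 102 stitches.

10 / 3.5 = 2.857 sts per inch.
35 × 2.857 = 100.00 sts.
Less 6 edge sts → 94.00 for the repeat.
Next multiple of 6: 96.
Add back 6 edge sts → 102.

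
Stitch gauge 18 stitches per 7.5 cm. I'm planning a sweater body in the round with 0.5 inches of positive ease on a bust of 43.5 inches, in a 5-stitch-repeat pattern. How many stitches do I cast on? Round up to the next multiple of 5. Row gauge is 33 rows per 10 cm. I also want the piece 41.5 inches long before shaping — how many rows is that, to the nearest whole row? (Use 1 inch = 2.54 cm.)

Cast on 270 stitches; work 348 rows.

Finished = 43.5 + 0.5 = 44 inches.
44 inches × 2.54 = 111.76 cm.
18/7.5 = 2.4 sts per cm; 111.76 × 2.4 = 268.22 sts.
Next multiple of 5 → 270.
41.5 inches = 105.41 cm; × 3.3 = 347.85 → 348 rows.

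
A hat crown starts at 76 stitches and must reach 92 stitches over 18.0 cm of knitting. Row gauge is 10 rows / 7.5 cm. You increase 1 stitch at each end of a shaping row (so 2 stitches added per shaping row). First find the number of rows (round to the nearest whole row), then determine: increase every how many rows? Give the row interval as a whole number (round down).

Rows = 18.0 × 1.333 = 24.0 → 24 rows.
Stitches to add: 16 → 8 shaping rows (at 2 st each).
24 / 8 = 3.00 → every 3 rows.

Increase every 3rd row.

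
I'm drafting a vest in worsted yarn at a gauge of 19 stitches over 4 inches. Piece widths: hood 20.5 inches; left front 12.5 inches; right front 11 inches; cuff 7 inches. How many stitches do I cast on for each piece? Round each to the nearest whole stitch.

Rate = 19/4 = 4.75 sts per in.
hood: 20.5 × 4.75 = 97.38 → 97.
left front: 12.5 × 4.75 = 59.38 → 59.
right front: 11 × 4.75 = 52.25 → 52.
cuff: 7 × 4.75 = 33.25 → 33.

hood 97; left front 59; right front 52; cuff 33.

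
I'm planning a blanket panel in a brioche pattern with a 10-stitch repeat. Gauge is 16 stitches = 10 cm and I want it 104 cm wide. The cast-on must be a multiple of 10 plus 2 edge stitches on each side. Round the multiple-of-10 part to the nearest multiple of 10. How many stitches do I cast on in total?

164 stitches.

16 / 10 = 1.6 sts per cm.
104 × 1.6 = 166.40 sts.
Less 4 edge sts → 162.40 for the repeat.
Nearest multiple of 10: 160.
Add back 4 edge sts → 164.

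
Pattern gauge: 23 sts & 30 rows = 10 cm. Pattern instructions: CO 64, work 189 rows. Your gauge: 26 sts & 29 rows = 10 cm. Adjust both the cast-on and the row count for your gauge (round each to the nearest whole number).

Cast on 72 stitches; work 183 rows.

Stitches: 64 × 26/23 = 72.35 → 72.
Rows: 189 × 29/30 = 182.70 → 183.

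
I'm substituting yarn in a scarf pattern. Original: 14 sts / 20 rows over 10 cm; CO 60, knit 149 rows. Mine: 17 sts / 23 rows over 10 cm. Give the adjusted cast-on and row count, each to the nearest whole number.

Cast on 73 stitches; work 171 rows.

Stitches: 60 × 17/14 = 72.86 → 73.
Rows: 149 × 23/20 = 171.35 → 171.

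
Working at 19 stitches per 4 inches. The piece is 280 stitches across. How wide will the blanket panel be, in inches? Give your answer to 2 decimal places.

58.95 inches.

19 stitches / 4 inch = 4.75 stitches per inch.
280 / 4.75 = 58.947 inches.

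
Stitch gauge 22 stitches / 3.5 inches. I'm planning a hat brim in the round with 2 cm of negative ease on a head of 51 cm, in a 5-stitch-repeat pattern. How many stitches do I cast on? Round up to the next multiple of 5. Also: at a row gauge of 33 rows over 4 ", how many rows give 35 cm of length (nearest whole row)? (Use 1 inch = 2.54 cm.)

Cast on 125 stitches; work 114 rows.

Finished = 51 − 2 = 49 cm.
49 cm × 1/2.54 = 19.29 inches.
22/3.5 = 6.286 sts per in; 19.29 × 6.286 = 121.26 sts.
Next multiple of 5 → 125.
35 cm = 13.78 inches; × 8.25 = 113.68 → 114 rows.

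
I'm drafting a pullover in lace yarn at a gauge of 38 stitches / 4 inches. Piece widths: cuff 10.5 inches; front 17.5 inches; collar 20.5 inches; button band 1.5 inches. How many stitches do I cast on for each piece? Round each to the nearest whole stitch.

cuff 100; front 166; collar 195; button band 14.

Rate = 38/4 = 9.5 sts per in.
cuff: 10.5 × 9.5 = 99.75 → 100.
front: 17.5 × 9.5 = 166.25 → 166.
collar: 20.5 × 9.5 = 194.75 → 195.
button band: 1.5 × 9.5 = 14.25 → 14.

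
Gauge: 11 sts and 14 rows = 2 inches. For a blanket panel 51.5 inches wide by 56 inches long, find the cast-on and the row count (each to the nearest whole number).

Cast on 283 stitches and work 392 rows.

Stitch gauge = 11/2 = 5.5 sts/in; 51.5 × 5.5 = 283.25 → 283 sts.
Row gauge = 14/2 = 7 rows/in; 56 × 7 = 392.00 → 392 rows.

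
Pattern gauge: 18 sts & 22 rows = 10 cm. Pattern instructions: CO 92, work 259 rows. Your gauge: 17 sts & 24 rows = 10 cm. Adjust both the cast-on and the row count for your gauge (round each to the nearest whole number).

Cast on 87 stitches; work 283 rows.

Stitches: 92 × 17/18 = 86.89 → 87.
Rows: 259 × 24/22 = 282.55 → 283.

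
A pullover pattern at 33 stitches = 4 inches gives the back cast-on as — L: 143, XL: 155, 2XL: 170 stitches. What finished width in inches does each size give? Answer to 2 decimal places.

L 17.33 inches; XL 18.79 inches; 2XL 20.61 inches.

33/4 = 8.25 sts per in.
L: 143 / 8.25 = 17.333 → 17.33 in.
XL: 155 / 8.25 = 18.788 → 18.79 in.
2XL: 170 / 8.25 = 20.606 → 20.61 in.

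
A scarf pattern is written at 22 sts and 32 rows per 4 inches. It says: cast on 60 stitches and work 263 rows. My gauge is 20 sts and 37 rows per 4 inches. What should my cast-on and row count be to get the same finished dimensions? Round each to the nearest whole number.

Stitches: 60 × 20/22 = 54.55 → 55.
Rows: 263 × 37/32 = 304.09 → 304.

Cast on 55 stitches; work 304 rows.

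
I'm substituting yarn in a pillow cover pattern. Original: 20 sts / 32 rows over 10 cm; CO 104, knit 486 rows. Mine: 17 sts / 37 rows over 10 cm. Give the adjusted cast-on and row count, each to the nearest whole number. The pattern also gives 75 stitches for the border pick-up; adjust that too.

Stitches: 104 × 17/20 = 88.40 → 88.
Rows: 486 × 37/32 = 561.94 → 562.
border pick-up: 75 × 17/20 = 63.75 → 64.

Cast on 88 stitches; work 562 rows; border pick-up 64 stitches.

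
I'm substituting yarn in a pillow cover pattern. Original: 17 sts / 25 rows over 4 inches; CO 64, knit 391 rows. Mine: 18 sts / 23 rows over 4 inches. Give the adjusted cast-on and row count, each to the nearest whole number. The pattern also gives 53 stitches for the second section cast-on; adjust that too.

Cast on 68 stitches; work 360 rows; second section cast-on 56 stitches.

Stitches: 64 × 18/17 = 67.76 → 68.
Rows: 391 × 23/25 = 359.72 → 360.
second section cast-on: 53 × 18/17 = 56.12 → 56.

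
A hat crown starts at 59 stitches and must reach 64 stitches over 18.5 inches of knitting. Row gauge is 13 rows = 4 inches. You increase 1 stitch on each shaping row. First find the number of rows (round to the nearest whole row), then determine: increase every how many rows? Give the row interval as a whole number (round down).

Rows = 18.5 × 3.25 = 60.1 → 60 rows.
Stitches to add: 5 → 5 shaping rows (at 1 st each).
60 / 5 = 12.00 → every 12 rows.

Increase every 12th row.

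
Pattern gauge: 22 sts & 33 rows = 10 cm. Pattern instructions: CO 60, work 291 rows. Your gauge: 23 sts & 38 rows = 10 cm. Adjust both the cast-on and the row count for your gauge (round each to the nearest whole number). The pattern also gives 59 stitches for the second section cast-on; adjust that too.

Stitches: 60 × 23/22 = 62.73 → 63.
Rows: 291 × 38/33 = 335.09 → 335.
second section cast-on: 59 × 23/22 = 61.68 → 62.

Cast on 63 stitches; work 335 rows; second section cast-on 62 stitches.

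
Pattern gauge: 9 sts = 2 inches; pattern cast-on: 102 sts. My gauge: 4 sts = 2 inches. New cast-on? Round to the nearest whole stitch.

Scale factor = 4 / 9 = 0.444.
102 × 4 / 9 = 45.33 sts.
→ 45 sts.

Cast on 45 stitches.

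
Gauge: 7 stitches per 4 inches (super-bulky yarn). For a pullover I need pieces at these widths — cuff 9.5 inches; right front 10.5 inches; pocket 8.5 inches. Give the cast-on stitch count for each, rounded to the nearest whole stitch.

cuff 17; right front 18; pocket 15.

Rate = 7/4 = 1.75 sts per in.
cuff: 9.5 × 1.75 = 16.62 → 17.
right front: 10.5 × 1.75 = 18.38 → 18.
pocket: 8.5 × 1.75 = 14.88 → 15.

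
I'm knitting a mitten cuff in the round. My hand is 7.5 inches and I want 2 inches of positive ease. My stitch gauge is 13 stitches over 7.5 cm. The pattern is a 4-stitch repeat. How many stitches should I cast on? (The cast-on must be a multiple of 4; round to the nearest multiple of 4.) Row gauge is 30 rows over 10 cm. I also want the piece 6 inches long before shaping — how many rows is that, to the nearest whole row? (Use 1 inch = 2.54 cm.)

Finished = 7.5 + 2 = 9.5 inches.
9.5 inches × 2.54 = 24.13 cm.
13/7.5 = 1.733 sts per cm; 24.13 × 1.733 = 41.83 sts.
Nearest multiple of 4 → 40.
6 inches = 15.24 cm; × 3 = 45.72 → 46 rows.

Cast on 40 stitches; work 46 rows.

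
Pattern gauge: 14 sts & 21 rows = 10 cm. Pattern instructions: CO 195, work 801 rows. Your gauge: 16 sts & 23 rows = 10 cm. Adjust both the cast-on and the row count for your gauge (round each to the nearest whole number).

Cast on 223 stitches; work 877 rows.

Stitches: 195 × 16/14 = 222.86 → 223.
Rows: 801 × 23/21 = 877.29 → 877.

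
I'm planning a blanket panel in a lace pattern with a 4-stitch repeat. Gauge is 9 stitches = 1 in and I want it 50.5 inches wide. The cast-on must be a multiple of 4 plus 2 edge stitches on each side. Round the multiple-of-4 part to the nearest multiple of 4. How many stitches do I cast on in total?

9 / 1 = 9 sts per inch.
50.5 × 9 = 454.50 sts.
Less 4 edge sts → 450.50 for the repeat.
Nearest multiple of 4: 452.
Add back 4 edge sts → 456.

CO 456 sts.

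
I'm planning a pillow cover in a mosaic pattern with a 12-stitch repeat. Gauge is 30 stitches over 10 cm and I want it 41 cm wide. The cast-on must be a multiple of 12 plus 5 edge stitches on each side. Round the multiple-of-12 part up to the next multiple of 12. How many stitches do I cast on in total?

30 / 10 = 3 sts per cm.
41 × 3 = 123.00 sts.
Less 10 edge sts → 113.00 for the repeat.
Next multiple of 12: 120.
Add back 10 edge sts → 130.

Cast on 130 stitches.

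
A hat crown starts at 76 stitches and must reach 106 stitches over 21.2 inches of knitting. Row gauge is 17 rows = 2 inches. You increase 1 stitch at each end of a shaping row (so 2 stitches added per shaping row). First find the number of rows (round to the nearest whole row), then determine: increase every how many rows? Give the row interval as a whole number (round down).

Increase every 12th row.

Rows = 21.2 × 8.5 = 180.2 → 180 rows.
Stitches to add: 30 → 15 shaping rows (at 2 st each).
180 / 15 = 12.00 → every 12 rows.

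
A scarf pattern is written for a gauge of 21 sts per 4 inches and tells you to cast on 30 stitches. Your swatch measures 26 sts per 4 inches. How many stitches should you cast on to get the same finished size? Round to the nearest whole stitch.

37 stitches.

Scale factor = 26 / 21 = 1.238.
30 × 26 / 21 = 37.14 sts.
→ 37 sts.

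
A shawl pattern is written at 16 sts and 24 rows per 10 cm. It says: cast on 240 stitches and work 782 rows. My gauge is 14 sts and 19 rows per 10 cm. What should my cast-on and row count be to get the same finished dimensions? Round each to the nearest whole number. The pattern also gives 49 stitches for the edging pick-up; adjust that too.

Stitches: 240 × 14/16 = 210.00 → 210.
Rows: 782 × 19/24 = 619.08 → 619.
edging pick-up: 49 × 14/16 = 42.88 → 43.

Cast on 210 stitches; work 619 rows; edging pick-up 43 stitches.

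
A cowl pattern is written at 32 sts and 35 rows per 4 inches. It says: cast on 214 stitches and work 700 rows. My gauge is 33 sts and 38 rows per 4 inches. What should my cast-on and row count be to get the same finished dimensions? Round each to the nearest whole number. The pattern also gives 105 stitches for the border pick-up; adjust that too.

Cast on 221 stitches; work 760 rows; border pick-up 108 stitches.

Stitches: 214 × 33/32 = 220.69 → 221.
Rows: 700 × 38/35 = 760.00 → 760.
border pick-up: 105 × 33/32 = 108.28 → 108.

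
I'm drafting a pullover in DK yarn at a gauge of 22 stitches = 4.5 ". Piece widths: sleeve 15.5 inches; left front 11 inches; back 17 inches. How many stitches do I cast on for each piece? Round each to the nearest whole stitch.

sleeve 76; left front 54; back 83.

Rate = 22/4.5 = 4.889 sts per in.
sleeve: 15.5 × 4.889 = 75.78 → 76.
left front: 11 × 4.889 = 53.78 → 54.
back: 17 × 4.889 = 83.11 → 83.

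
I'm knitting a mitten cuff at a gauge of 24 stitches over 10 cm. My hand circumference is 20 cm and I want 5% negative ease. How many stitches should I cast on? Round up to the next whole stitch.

Finished = 20 × 0.95 = 19.00 cm.
24 / 10 = 2.4 sts per cm.
19.00 × 2.4 = 45.60 sts.
→ 46 sts.

CO 46 sts.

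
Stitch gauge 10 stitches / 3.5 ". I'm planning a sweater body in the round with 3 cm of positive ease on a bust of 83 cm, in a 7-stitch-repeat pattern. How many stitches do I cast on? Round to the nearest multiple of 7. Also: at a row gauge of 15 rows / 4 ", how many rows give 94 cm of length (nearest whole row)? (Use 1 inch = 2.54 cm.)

Finished = 83 + 3 = 86 cm.
86 cm × 1/2.54 = 33.86 inches.
10/3.5 = 2.857 sts per in; 33.86 × 2.857 = 96.74 sts.
Nearest multiple of 7 → 98.
94 cm = 37.01 inches; × 3.75 = 138.78 → 139 rows.

Cast on 98 stitches; work 139 rows.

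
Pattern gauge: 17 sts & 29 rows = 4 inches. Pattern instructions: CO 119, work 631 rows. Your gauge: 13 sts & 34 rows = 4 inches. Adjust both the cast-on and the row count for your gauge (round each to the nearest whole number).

Stitches: 119 × 13/17 = 91.00 → 91.
Rows: 631 × 34/29 = 739.79 → 740.

Cast on 91 stitches; work 740 rows.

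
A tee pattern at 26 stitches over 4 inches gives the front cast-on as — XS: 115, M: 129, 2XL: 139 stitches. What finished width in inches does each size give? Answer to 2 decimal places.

26/4 = 6.5 sts per in.
XS: 115 / 6.5 = 17.692 → 17.69 in.
M: 129 / 6.5 = 19.846 → 19.85 in.
2XL: 139 / 6.5 = 21.385 → 21.38 in.

XS 17.69 inches; M 19.85 inches; 2XL 21.38 inches.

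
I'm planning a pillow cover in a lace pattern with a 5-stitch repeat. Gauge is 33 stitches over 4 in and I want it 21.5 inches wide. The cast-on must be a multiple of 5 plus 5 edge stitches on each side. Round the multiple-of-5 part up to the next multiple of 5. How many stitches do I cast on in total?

33 / 4 = 8.25 sts per inch.
21.5 × 8.25 = 177.38 sts.
Less 10 edge sts → 167.38 for the repeat.
Next multiple of 5: 170.
Add back 10 edge sts → 180.

CO 180 sts.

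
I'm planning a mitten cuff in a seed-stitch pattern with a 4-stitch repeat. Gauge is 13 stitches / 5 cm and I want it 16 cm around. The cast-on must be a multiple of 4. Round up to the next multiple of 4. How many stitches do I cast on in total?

13 / 5 = 2.6 sts per cm.
16 × 2.6 = 41.60 sts.
Next multiple of 4: 44.

Cast on 44 stitches.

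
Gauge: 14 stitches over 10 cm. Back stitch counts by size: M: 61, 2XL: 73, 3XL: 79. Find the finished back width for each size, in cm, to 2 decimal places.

M 43.57 cm; 2XL 52.14 cm; 3XL 56.43 cm.

14/10 = 1.4 sts per cm.
M: 61 / 1.4 = 43.571 → 43.57 cm.
2XL: 73 / 1.4 = 52.143 → 52.14 cm.
3XL: 79 / 1.4 = 56.429 → 56.43 cm.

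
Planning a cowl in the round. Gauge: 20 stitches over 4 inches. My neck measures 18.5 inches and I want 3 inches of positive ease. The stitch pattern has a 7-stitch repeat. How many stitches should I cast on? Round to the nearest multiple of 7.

CO 105 sts.

Finished = 18.5 + 3 = 21.5 inches.
20 / 4 = 5 sts/in.
21.5 × 5 = 107.50 sts.
Nearest multiple of 7: 105.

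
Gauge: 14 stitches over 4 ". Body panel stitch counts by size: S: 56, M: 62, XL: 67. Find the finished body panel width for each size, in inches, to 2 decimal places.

S 16.00 inches; M 17.71 inches; XL 19.14 inches.

14/4 = 3.5 sts per in.
S: 56 / 3.5 = 16.000 → 16.00 in.
M: 62 / 3.5 = 17.714 → 17.71 in.
XL: 67 / 3.5 = 19.143 → 19.14 in.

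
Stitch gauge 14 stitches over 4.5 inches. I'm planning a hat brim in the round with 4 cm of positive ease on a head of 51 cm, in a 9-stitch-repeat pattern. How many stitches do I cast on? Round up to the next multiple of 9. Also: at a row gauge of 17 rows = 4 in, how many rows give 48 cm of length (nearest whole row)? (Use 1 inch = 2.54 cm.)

Finished = 51 + 4 = 55 cm.
55 cm × 1/2.54 = 21.65 inches.
14/4.5 = 3.111 sts per in; 21.65 × 3.111 = 67.37 sts.
Next multiple of 9 → 72.
48 cm = 18.90 inches; × 4.25 = 80.31 → 80 rows.

Cast on 72 stitches; work 80 rows.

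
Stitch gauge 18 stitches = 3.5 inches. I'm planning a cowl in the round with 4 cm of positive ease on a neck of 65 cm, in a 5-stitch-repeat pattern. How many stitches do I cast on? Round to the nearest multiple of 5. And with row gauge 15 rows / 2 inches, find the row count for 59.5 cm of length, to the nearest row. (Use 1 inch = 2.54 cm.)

Cast on 140 stitches; work 176 rows.

Finished = 65 + 4 = 69 cm.
69 cm × 1/2.54 = 27.17 inches.
18/3.5 = 5.143 sts per in; 27.17 × 5.143 = 139.71 sts.
Nearest multiple of 5 → 140.
59.5 cm = 23.43 inches; × 7.5 = 175.69 → 176 rows.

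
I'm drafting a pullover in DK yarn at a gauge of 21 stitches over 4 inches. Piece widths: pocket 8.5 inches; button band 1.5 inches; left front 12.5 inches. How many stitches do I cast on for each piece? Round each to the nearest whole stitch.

Rate = 21/4 = 5.25 sts per in.
pocket: 8.5 × 5.25 = 44.62 → 45.
button band: 1.5 × 5.25 = 7.88 → 8.
left front: 12.5 × 5.25 = 65.62 → 66.

pocket 45; button band 8; left front 66.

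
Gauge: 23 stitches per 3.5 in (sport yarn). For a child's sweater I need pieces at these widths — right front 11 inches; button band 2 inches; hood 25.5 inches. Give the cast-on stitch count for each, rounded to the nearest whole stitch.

Rate = 23/3.5 = 6.571 sts per in.
right front: 11 × 6.571 = 72.29 → 72.
button band: 2 × 6.571 = 13.14 → 13.
hood: 25.5 × 6.571 = 167.57 → 168.

right front 72; button band 13; hood 168.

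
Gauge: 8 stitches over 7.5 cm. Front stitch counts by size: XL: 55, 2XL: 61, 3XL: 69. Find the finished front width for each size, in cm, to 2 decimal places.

XL 51.56 cm; 2XL 57.19 cm; 3XL 64.69 cm.

8/7.5 = 1.067 sts per cm.
XL: 55 / 1.067 = 51.562 → 51.56 cm.
2XL: 61 / 1.067 = 57.188 → 57.19 cm.
3XL: 69 / 1.067 = 64.688 → 64.69 cm.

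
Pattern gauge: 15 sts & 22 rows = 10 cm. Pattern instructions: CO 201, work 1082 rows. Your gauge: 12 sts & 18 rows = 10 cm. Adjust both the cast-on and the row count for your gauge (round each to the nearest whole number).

Stitches: 201 × 12/15 = 160.80 → 161.
Rows: 1082 × 18/22 = 885.27 → 885.

Cast on 161 stitches; work 885 rows.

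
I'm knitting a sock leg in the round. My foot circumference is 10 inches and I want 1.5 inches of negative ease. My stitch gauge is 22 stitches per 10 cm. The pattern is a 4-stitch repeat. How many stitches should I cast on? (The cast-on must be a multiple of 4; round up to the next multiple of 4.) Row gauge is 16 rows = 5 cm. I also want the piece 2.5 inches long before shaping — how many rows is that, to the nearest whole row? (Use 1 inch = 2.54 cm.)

Finished = 10 − 1.5 = 8.5 inches.
8.5 inches × 2.54 = 21.59 cm.
22/10 = 2.2 sts per cm; 21.59 × 2.2 = 47.50 sts.
Next multiple of 4 → 48.
2.5 inches = 6.35 cm; × 3.2 = 20.32 → 20 rows.

Cast on 48 stitches; work 20 rows.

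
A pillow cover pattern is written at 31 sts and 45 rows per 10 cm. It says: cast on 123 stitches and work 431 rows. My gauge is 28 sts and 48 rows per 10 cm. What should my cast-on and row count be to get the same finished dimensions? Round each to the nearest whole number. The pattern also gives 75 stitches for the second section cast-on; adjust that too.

Cast on 111 stitches; work 460 rows; second section cast-on 68 stitches.

Stitches: 123 × 28/31 = 111.10 → 111.
Rows: 431 × 48/45 = 459.73 → 460.
second section cast-on: 75 × 28/31 = 67.74 → 68.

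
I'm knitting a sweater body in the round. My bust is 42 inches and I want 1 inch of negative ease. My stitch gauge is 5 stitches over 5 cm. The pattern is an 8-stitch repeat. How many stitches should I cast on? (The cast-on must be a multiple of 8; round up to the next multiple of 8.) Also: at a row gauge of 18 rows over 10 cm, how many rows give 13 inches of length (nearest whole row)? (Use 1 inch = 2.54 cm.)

Cast on 112 stitches; work 59 rows.

Finished = 42 − 1 = 41 inches.
41 inches × 2.54 = 104.14 cm.
5/5 = 1 sts per cm; 104.14 × 1 = 104.14 sts.
Next multiple of 8 → 112.
13 inches = 33.02 cm; × 1.8 = 59.44 → 59 rows.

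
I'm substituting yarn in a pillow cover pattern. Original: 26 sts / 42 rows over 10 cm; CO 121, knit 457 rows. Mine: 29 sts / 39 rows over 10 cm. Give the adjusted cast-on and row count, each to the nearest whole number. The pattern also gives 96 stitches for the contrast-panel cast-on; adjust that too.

Cast on 135 stitches; work 424 rows; contrast-panel cast-on 107 stitches.

Stitches: 121 × 29/26 = 134.96 → 135.
Rows: 457 × 39/42 = 424.36 → 424.
contrast-panel cast-on: 96 × 29/26 = 107.08 → 107.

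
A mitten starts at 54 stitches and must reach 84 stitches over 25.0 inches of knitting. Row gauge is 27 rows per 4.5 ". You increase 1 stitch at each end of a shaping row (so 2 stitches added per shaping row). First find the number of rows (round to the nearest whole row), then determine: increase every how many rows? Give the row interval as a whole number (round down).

Rows = 25.0 × 6 = 150.0 → 150 rows.
Stitches to add: 30 → 15 shaping rows (at 2 st each).
150 / 15 = 10.00 → every 10 rows.

Increase every 10th row.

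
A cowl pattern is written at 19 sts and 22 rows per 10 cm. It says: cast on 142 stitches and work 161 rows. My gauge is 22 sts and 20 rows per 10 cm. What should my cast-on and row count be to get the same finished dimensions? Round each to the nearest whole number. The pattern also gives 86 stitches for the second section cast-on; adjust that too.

Cast on 164 stitches; work 146 rows; second section cast-on 100 stitches.

Stitches: 142 × 22/19 = 164.42 → 164.
Rows: 161 × 20/22 = 146.36 → 146.
second section cast-on: 86 × 22/19 = 99.58 → 100.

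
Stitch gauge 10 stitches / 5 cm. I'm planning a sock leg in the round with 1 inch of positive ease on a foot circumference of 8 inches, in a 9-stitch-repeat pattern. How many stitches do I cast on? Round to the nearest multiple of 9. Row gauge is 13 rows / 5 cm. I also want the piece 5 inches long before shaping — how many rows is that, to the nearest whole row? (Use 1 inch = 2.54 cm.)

Cast on 45 stitches; work 33 rows.

Finished = 8 + 1 = 9 inches.
9 inches × 2.54 = 22.86 cm.
10/5 = 2 sts per cm; 22.86 × 2 = 45.72 sts.
Nearest multiple of 9 → 45.
5 inches = 12.70 cm; × 2.6 = 33.02 → 33 rows.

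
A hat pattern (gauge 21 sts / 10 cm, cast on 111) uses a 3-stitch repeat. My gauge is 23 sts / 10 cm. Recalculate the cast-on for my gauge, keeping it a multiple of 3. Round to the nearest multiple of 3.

111 × 23 / 21 = 121.57.
Nearest multiple of 3: 123.

Cast on 123 stitches.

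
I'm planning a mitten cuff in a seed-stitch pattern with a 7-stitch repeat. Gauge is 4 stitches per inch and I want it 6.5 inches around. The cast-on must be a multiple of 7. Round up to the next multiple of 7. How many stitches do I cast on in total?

28 stitches.

4 / 1 = 4 sts per inch.
6.5 × 4 = 26.00 sts.
Next multiple of 7: 28.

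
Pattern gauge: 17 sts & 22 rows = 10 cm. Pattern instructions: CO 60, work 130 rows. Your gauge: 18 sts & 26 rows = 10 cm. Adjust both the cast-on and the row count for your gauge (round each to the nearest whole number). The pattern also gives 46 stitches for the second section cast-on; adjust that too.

Cast on 64 stitches; work 154 rows; second section cast-on 49 stitches.

Stitches: 60 × 18/17 = 63.53 → 64.
Rows: 130 × 26/22 = 153.64 → 154.
second section cast-on: 46 × 18/17 = 48.71 → 49.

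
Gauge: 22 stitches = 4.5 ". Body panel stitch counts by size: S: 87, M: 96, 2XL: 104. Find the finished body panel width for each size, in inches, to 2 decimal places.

S 17.80 inches; M 19.64 inches; 2XL 21.27 inches.

22/4.5 = 4.889 sts per in.
S: 87 / 4.889 = 17.795 → 17.80 in.
M: 96 / 4.889 = 19.636 → 19.64 in.
2XL: 104 / 4.889 = 21.273 → 21.27 in.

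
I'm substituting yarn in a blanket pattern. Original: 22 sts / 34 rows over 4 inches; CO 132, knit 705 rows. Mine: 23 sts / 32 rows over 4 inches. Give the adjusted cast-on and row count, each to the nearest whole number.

Cast on 138 stitches; work 664 rows.

Stitches: 132 × 23/22 = 138.00 → 138.
Rows: 705 × 32/34 = 663.53 → 664.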